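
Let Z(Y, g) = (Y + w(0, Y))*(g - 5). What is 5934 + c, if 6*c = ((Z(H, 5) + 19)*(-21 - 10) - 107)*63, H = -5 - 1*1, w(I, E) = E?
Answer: -1374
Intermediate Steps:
H = -6 (H = -5 - 1 = -6)
Z(Y, g) = 2*Y*(-5 + g) (Z(Y, g) = (Y + Y)*(g - 5) = (2*Y)*(-5 + g) = 2*Y*(-5 + g))
c = -7308 (c = (((2*(-6)*(-5 + 5) + 19)*(-21 - 10) - 107)*63)/6 = (((2*(-6)*0 + 19)*(-31) - 107)*63)/6 = (((0 + 19)*(-31) - 107)*63)/6 = ((19*(-31) - 107)*63)/6 = ((-589 - 107)*63)/6 = (-696*63)/6 = (⅙)*(-43848) = -7308)
5934 + c = 5934 - 7308 = -1374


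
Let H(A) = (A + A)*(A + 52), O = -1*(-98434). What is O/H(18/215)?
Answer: 2275055825/201564 ≈ 11287.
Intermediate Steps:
O = 98434
H(A) = 2*A*(52 + A) (H(A) = (2*A)*(52 + A) = 2*A*(52 + A))
O/H(18/215) = 98434/((2*(18/215)*(52 + 18/215))) = 98434/((2*(18/215)*(11198/215))) = 98434/(403128/46225) = 98434*(46225/403128) = 2275055825/201564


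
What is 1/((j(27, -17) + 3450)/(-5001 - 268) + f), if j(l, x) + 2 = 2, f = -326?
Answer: -5269/1721144 ≈ -0.0030613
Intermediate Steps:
j(l, x) = 0 (j(l, x) = -2 + 2 = 0)
1/((j(27, -17) + 3450)/(-5001 - 268) + f) = 1/((0 + 3450)/(-5001 - 268) - 326) = 1/(3450/(-5269) - 326) = 1/(3450*(-1/5269) - 326) = 1/(-3450/5269 - 326) = 1/(-1721144/5269) = -5269/1721144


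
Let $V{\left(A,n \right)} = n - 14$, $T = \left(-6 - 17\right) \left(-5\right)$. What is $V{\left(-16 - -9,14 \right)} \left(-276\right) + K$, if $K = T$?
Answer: $115$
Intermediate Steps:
$T = 115$ ($T = \left(-23\right) \left(-5\right) = 115$)
$V{\left(A,n \right)} = -14 + n$
$K = 115$
$V{\left(-16 - -9,14 \right)} \left(-276\right) + K = \left(-14 + 14\right) \left(-276\right) + 115 = 0 \left(-276\right) + 115 = 0 + 115 = 115$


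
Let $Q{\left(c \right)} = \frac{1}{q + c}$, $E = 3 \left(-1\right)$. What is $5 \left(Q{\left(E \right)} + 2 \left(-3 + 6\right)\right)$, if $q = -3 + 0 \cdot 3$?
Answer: $\frac{175}{6} \approx 29.167$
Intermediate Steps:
$E = -3$
$q = -3$ ($q = -3 + 0 = -3$)
$Q{\left(c \right)} = \frac{1}{-3 + c}$
$5 \left(Q{\left(E \right)} + 2 \left(-3 + 6\right)\right) = 5 \left(\frac{1}{-3 - 3} + 2 \left(-3 + 6\right)\right) = 5 \left(\frac{1}{-6} + 2 \cdot 3\right) = 5 \left(- \frac{1}{6} + 6\right) = 5 \cdot \frac{35}{6} = \frac{175}{6}$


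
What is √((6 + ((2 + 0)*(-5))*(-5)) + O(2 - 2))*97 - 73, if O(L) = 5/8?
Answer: -73 + 97*√906/4 ≈ 656.92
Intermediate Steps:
O(L) = 5/8 (O(L) = 5*(⅛) = 5/8)
√((6 + ((2 + 0)*(-5))*(-5)) + O(2 - 2))*97 - 73 = √((6 + ((2 + 0)*(-5))*(-5)) + 5/8)*97 - 73 = √((6 + (2*(-5))*(-5)) + 5/8)*97 - 73 = √((6 - 10*(-5)) + 5/8)*97 - 73 = √((6 + 50) + 5/8)*97 - 73 = √(56 + 5/8)*97 - 73 = √(453/8)*97 - 73 = (√906/4)*97 - 73 = 97*√906/4 - 73 = -73 + 97*√906/4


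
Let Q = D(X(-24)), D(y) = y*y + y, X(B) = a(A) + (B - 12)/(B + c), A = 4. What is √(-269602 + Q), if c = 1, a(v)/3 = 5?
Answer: I*√142465534/23 ≈ 518.95*I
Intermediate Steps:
a(v) = 15 (a(v) = 3*5 = 15)
X(B) = 15 + (-12 + B)/(1 + B) (X(B) = 15 + (B - 12)/(B + 1) = 15 + (-12 + B)/(1 + B))
D(y) = y + y² (D(y) = y² + y = y + y²)
Q = 153924/529 (Q = ((3 + 16*(-24))/(1 - 24))*(1 + (3 + 16*(-24))/(1 - 24)) = ((3 - 384)/(-23))*(1 + (3 - 384)/(-23)) = (-1/23*(-381))*(1 - 1/23*(-381)) = 381*(1 + 381/23)/23 = (381/23)*(404/23) = 153924/529 ≈ 290.97)
√(-269602 + Q) = √(-269602 + 153924/529) = √(-142465534/529) = I*√142465534/23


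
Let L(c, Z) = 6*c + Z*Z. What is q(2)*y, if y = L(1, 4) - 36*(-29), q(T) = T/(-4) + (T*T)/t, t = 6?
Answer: 533/3 ≈ 177.67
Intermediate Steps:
L(c, Z) = Z² + 6*c (L(c, Z) = 6*c + Z² = Z² + 6*c)
q(T) = -T/4 + T²/6 (q(T) = T/(-4) + (T*T)/6 = T*(-¼) + T²*(⅙) = -T/4 + T²/6)
y = 1066 (y = (4² + 6*1) - 36*(-29) = (16 + 6) + 1044 = 22 + 1044 = 1066)
q(2)*y = ((1/12)*2*(-3 + 2*2))*1066 = ((1/12)*2*(-3 + 4))*1066 = ((1/12)*2*1)*1066 = (⅙)*1066 = 533/3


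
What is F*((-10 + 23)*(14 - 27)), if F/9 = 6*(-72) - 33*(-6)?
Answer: 355914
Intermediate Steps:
F = -2106 (F = 9*(6*(-72) - 33*(-6)) = 9*(-432 + 198) = 9*(-234) = -2106)
F*((-10 + 23)*(14 - 27)) = -2106*(-10 + 23)*(14 - 27) = -27378*(-13) = -2106*(-169) = 355914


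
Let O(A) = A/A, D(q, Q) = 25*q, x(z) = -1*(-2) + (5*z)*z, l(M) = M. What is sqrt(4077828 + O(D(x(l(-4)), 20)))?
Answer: 7*sqrt(83221) ≈ 2019.4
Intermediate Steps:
x(z) = 2 + 5*z**2
O(A) = 1
sqrt(4077828 + O(D(x(l(-4)), 20))) = sqrt(4077828 + 1) = sqrt(4077829) = 7*sqrt(83221)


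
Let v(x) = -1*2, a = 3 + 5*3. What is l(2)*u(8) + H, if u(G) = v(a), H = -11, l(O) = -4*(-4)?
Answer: -43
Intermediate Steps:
l(O) = 16
a = 18 (a = 3 + 15 = 18)
v(x) = -2
u(G) = -2
l(2)*u(8) + H = 16*(-2) - 11 = -32 - 11 = -43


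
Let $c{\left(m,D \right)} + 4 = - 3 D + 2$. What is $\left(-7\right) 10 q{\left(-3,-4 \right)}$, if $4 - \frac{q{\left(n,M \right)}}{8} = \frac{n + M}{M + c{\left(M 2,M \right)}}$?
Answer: $- \frac{8680}{3} \approx -2893.3$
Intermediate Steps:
$c{\left(m,D \right)} = -2 - 3 D$ ($c{\left(m,D \right)} = -4 - \left(-2 + 3 D\right) = -2 - 3 D$)
$q{\left(n,M \right)} = 32 - \frac{8 \left(M + n\right)}{-2 - 2 M}$ ($q{\left(n,M \right)} = 32 - 8 \frac{n + M}{M - \left(2 + 3 M\right)} = 32 - 8 \frac{M + n}{-2 - 2 M} = 32 - \frac{8 \left(M + n\right)}{-2 - 2 M}$)
$\left(-7\right) 10 q{\left(-3,-4 \right)} = \left(-7\right) 10 \frac{4 \left(8 - 3 + 9 \left(-4\right)\right)}{1 - 4} = - 70 \frac{4 \left(8 - 3 - 36\right)}{-3} = - 70 \cdot 4 \left(- \frac{1}{3}\right) \left(-31\right) = \left(-70\right) \frac{124}{3} = - \frac{8680}{3}$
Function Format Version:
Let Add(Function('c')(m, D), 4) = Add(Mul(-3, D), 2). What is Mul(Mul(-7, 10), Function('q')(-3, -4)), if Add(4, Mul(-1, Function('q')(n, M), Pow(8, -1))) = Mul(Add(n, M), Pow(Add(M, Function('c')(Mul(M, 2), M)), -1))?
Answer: Rational(-8680, 3) ≈ -2893.3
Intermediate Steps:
Function('c')(m, D) = Add(-2, Mul(-3, D)) (Function('c')(m, D) = Add(-4, Add(Mul(-3, D), 2)) = Add(-4, Add(2, Mul(-3, D))) = Add(-2, Mul(-3, D)))
Function('q')(n, M) = Add(32, Mul(-8, Pow(Add(-2, Mul(-2, M)), -1), Add(M, n))) (Function('q')(n, M) = Add(32, Mul(-8, Mul(Add(n, M), Pow(Add(M, Add(-2, Mul(-3, M))), -1)))) = Add(32, Mul(-8, Mul(Add(M, n), Pow(Add(-2, Mul(-2, M)), -1)))) = Add(32, Mul(-8, Mul(Pow(Add(-2, Mul(-2, M)), -1), Add(M, n)))) = Add(32, Mul(-8, Pow(Add(-2, Mul(-2, M)), -1), Add(M, n))))
Mul(Mul(-7, 10), Function('q')(-3, -4)) = Mul(Mul(-7, 10), Mul(4, Pow(Add(1, -4), -1), Add(8, -3, Mul(9, -4)))) = Mul(-70, Mul(4, Pow(-3, -1), Add(8, -3, -36))) = Mul(-70, Mul(4, Rational(-1, 3), -31)) = Mul(-70, Rational(124, 3)) = Rational(-8680, 3)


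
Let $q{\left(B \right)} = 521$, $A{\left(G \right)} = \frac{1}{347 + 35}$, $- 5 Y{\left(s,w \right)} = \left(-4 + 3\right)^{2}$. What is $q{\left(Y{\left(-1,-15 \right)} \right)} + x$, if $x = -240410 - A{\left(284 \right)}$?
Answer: $- \frac{91637599}{382} \approx -2.3989 \cdot 10^{5}$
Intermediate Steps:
$Y{\left(s,w \right)} = - \frac{1}{5}$ ($Y{\left(s,w \right)} = - \frac{\left(-4 + 3\right)^{2}}{5} = - \frac{\left(-1\right)^{2}}{5} = \left(- \frac{1}{5}\right) 1 = - \frac{1}{5}$)
$A{\left(G \right)} = \frac{1}{382}$
$x = - \frac{91836621}{382}$ ($x = -240410 - \frac{1}{382} = - \frac{91836621}{382} \approx -2.4041 \cdot 10^{5}$)
$q{\left(Y{\left(-1,-15 \right)} \right)} + x = 521 - \frac{91836621}{382} = - \frac{91637599}{382}$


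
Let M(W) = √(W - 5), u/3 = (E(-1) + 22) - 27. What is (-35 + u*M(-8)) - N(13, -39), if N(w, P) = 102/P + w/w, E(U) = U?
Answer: -434/13 - 18*I*√13 ≈ -33.385 - 64.9*I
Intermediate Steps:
u = -18 (u = 3*((-1 + 22) - 27) = 3*(21 - 27) = 3*(-6) = -18)
M(W) = √(-5 + W)
N(w, P) = 1 + 102/P (N(w, P) = 102/P + 1 = 1 + 102/P)
(-35 + u*M(-8)) - N(13, -39) = (-35 - 18*√(-5 - 8)) - (102 - 39)/(-39) = (-35 - 18*I*√13) - (-1)*63/39 = (-35 - 18*I*√13) - 1*(-21/13) = (-35 - 18*I*√13) + 21/13 = -434/13 - 18*I*√13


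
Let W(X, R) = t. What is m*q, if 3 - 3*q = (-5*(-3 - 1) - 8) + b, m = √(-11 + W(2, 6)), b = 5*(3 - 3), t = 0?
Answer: -3*I*√11 ≈ -9.9499*I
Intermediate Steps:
W(X, R) = 0
b = 0 (b = 5*0 = 0)
m = I*√11 (m = √(-11 + 0) = √(-11) = I*√11 ≈ 3.3166*I)
q = -3 (q = 1 - ((-5*(-3 - 1) - 8) + 0)/3 = 1 - ((-5*(-4) - 8) + 0)/3 = 1 - ((20 - 8) + 0)/3 = 1 - (12 + 0)/3 = 1 - ⅓*12 = 1 - 4 = -3)
m*q = (I*√11)*(-3) = -3*I*√11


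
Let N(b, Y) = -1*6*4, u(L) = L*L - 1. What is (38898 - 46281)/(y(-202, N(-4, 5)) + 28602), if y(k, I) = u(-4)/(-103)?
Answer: -253483/981997 ≈ -0.25813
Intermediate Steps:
u(L) = -1 + L² (u(L) = L² - 1 = -1 + L²)
N(b, Y) = -24 (N(b, Y) = -6*4 = -24)
y(k, I) = -15/103 (y(k, I) = (-1 + (-4)²)/(-103) = (-1 + 16)*(-1/103) = 15*(-1/103) = -15/103)
(38898 - 46281)/(y(-202, N(-4, 5)) + 28602) = (38898 - 46281)/(-15/103 + 28602) = -7383/2945991/103 = -7383*103/2945991 = -253483/981997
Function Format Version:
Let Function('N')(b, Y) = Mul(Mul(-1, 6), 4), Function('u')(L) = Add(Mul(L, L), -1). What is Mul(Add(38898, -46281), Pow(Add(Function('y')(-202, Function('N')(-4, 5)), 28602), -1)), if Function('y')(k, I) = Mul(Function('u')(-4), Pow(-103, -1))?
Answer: Rational(-253483, 981997) ≈ -0.25813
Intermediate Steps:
Function('u')(L) = Add(-1, Pow(L, 2)) (Function('u')(L) = Add(Pow(L, 2), -1) = Add(-1, Pow(L, 2)))
Function('N')(b, Y) = -24 (Function('N')(b, Y) = Mul(-6, 4) = -24)
Function('y')(k, I) = Rational(-15, 103) (Function('y')(k, I) = Mul(Add(-1, Pow(-4, 2)), Pow(-103, -1)) = Mul(Add(-1, 16), Rational(-1, 103)) = Mul(15, Rational(-1, 103)) = Rational(-15, 103))
Mul(Add(38898, -46281), Pow(Add(Function('y')(-202, Function('N')(-4, 5)), 28602), -1)) = Mul(Add(38898, -46281), Pow(Add(Rational(-15, 103), 28602), -1)) = Mul(-7383, Pow(Rational(2945991, 103), -1)) = Mul(-7383, Rational(103, 2945991)) = Rational(-253483, 981997)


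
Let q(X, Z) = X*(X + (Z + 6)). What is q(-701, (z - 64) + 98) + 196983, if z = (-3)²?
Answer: 654035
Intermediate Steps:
z = 9
q(X, Z) = X*(6 + X + Z) (q(X, Z) = X*(X + (6 + Z)) = X*(6 + X + Z))
q(-701, (z - 64) + 98) + 196983 = -701*(6 - 701 + ((9 - 64) + 98)) + 196983 = -701*(6 - 701 + (-55 + 98)) + 196983 = -701*(6 - 701 + 43) + 196983 = -701*(-652) + 196983 = 457052 + 196983 = 654035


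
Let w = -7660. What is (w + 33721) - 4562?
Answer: 21499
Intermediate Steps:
(w + 33721) - 4562 = (-7660 + 33721) - 4562 = 26061 - 4562 = 21499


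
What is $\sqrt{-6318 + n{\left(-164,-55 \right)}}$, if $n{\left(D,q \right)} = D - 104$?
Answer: $i \sqrt{6586} \approx 81.154 i$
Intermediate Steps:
$n{\left(D,q \right)} = -104 + D$
$\sqrt{-6318 + n{\left(-164,-55 \right)}} = \sqrt{-6318 - 268} = \sqrt{-6586} = i \sqrt{6586}$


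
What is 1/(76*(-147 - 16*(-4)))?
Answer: -1/6308 ≈ -0.00015853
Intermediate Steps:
1/(76*(-147 - 16*(-4))) = 1/(76*(-147 + 64)) = 1/(76*(-83)) = 1/(-6308) = -1/6308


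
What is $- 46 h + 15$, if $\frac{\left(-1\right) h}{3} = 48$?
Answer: $6639$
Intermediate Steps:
$h = -144$ ($h = \left(-3\right) 48 = -144$)
$- 46 h + 15 = \left(-46\right) \left(-144\right) + 15 = 6624 + 15 = 6639$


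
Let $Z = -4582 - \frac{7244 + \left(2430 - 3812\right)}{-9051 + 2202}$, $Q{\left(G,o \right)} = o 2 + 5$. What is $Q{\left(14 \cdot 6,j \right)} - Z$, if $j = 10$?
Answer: $\frac{10515827}{2283} \approx 4606.1$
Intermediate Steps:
$Q{\left(G,o \right)} = 5 + 2 o$ ($Q{\left(G,o \right)} = 2 o + 5 = 5 + 2 o$)
$Z = - \frac{10458752}{2283}$ ($Z = -4582 - \frac{7244 - 1382}{-6849} = -4582 - 5862 \left(- \frac{1}{6849}\right) = -4582 - - \frac{1954}{2283} = -4582 + \frac{1954}{2283} = - \frac{10458752}{2283} \approx -4581.1$)
$Q{\left(14 \cdot 6,j \right)} - Z = \left(5 + 2 \cdot 10\right) - - \frac{10458752}{2283} = \left(5 + 20\right) + \frac{10458752}{2283} = 25 + \frac{10458752}{2283} = \frac{10515827}{2283}$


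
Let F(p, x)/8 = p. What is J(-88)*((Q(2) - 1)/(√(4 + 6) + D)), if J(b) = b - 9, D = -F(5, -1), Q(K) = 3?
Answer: 776/159 + 97*√10/795 ≈ 5.2663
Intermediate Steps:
F(p, x) = 8*p
D = -40 (D = -8*5 = -1*40 = -40)
J(b) = -9 + b
J(-88)*((Q(2) - 1)/(√(4 + 6) + D)) = (-9 - 88)*((3 - 1)/(√(4 + 6) - 40)) = -194/(√10 - 40) = -194/(-40 + √10)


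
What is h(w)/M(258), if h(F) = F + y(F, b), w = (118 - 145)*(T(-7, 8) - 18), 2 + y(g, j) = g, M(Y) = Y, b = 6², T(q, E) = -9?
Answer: 728/129 ≈ 5.6434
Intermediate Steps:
b = 36
y(g, j) = -2 + g
w = 729 (w = (118 - 145)*(-9 - 18) = -27*(-27) = 729)
h(F) = -2 + 2*F (h(F) = F + (-2 + F) = -2 + 2*F)
h(w)/M(258) = (-2 + 2*729)/258 = (-2 + 1458)*(1/258) = 1456*(1/258) = 728/129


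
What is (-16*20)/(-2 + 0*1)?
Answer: 160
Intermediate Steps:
(-16*20)/(-2 + 0*1) = -320/(-2 + 0) = -320/(-2) = -320*(-½) = 160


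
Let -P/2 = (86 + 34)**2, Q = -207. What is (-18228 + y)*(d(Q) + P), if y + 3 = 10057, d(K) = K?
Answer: 237103218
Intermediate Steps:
y = 10054 (y = -3 + 10057 = 10054)
P = -28800 (P = -2*(86 + 34)**2 = -2*120**2 = -2*14400 = -28800)
(-18228 + y)*(d(Q) + P) = (-18228 + 10054)*(-207 - 28800) = -8174*(-29007) = 237103218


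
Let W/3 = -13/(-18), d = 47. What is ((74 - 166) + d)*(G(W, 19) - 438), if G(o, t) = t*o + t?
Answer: 34005/2 ≈ 17003.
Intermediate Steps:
W = 13/6 (W = 3*(-13/(-18)) = 3*(-13*(-1/18)) = 3*(13/18) = 13/6 ≈ 2.1667)
G(o, t) = t + o*t (G(o, t) = o*t + t = t + o*t)
((74 - 166) + d)*(G(W, 19) - 438) = ((74 - 166) + 47)*(19*(1 + 13/6) - 438) = (-92 + 47)*(19*(19/6) - 438) = -45*(361/6 - 438) = -45*(-2267/6) = 34005/2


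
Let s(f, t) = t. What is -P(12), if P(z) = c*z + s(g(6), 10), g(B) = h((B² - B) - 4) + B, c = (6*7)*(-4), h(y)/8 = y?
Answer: 2006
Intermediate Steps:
h(y) = 8*y
c = -168 (c = 42*(-4) = -168)
g(B) = -32 - 7*B + 8*B² (g(B) = 8*((B² - B) - 4) + B = 8*(-4 + B² - B) + B = (-32 - 8*B + 8*B²) + B = -32 - 7*B + 8*B²)
P(z) = 10 - 168*z (P(z) = -168*z + 10 = 10 - 168*z)
-P(12) = -(10 - 168*12) = -(10 - 2016) = -1*(-2006) = 2006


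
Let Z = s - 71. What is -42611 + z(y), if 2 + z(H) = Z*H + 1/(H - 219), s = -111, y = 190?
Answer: -2238598/29 ≈ -77193.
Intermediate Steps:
Z = -182 (Z = -111 - 71 = -182)
z(H) = -2 + 1/(-219 + H) - 182*H (z(H) = -2 + (-182*H + 1/(H - 219)) = -2 + (-182*H + 1/(-219 + H)) = -2 + (1/(-219 + H) - 182*H) = -2 + 1/(-219 + H) - 182*H)
-42611 + z(y) = -42611 + (439 - 182*190**2 + 39856*190)/(-219 + 190) = -42611 + (439 - 182*36100 + 7572640)/(-29) = -42611 - (439 - 6570200 + 7572640)/29 = -42611 - 1/29*1002879 = -42611 - 1002879/29 = -2238598/29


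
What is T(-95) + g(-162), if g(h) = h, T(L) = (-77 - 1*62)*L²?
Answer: -1254637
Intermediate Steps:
T(L) = -139*L² (T(L) = (-77 - 62)*L² = -139*L²)
T(-95) + g(-162) = -139*(-95)² - 162 = -139*9025 - 162 = -1254475 - 162 = -1254637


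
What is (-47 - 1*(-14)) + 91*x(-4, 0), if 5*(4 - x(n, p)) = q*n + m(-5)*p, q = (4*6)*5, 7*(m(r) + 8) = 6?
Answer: 9067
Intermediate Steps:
m(r) = -50/7 (m(r) = -8 + (⅐)*6 = -8 + 6/7 = -50/7)
q = 120 (q = 24*5 = 120)
x(n, p) = 4 - 24*n + 10*p/7 (x(n, p) = 4 - (120*n - 50*p/7)/5 = 4 + (-24*n + 10*p/7) = 4 - 24*n + 10*p/7)
(-47 - 1*(-14)) + 91*x(-4, 0) = (-47 - 1*(-14)) + 91*(4 - 24*(-4) + (10/7)*0) = (-47 + 14) + 91*(4 + 96 + 0) = -33 + 91*100 = -33 + 9100 = 9067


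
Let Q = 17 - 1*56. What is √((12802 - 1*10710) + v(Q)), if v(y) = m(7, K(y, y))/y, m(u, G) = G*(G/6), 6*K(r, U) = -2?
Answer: √114549526/234 ≈ 45.738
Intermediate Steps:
K(r, U) = -⅓ (K(r, U) = (⅙)*(-2) = -⅓)
Q = -39 (Q = 17 - 56 = -39)
m(u, G) = G²/6 (m(u, G) = G*(G*(⅙)) = G*(G/6) = G²/6)
v(y) = 1/(54*y) (v(y) = ((-⅓)²/6)/y = ((⅙)*(⅑))/y = 1/(54*y))
√((12802 - 1*10710) + v(Q)) = √((12802 - 1*10710) + (1/54)/(-39)) = √((12802 - 10710) + (1/54)*(-1/39)) = √(2092 - 1/2106) = √(4405751/2106) = √114549526/234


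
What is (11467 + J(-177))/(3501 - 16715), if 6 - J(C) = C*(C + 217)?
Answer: -18553/13214 ≈ -1.4040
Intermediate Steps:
J(C) = 6 - C*(217 + C) (J(C) = 6 - C*(C + 217) = 6 - C*(217 + C))
(11467 + J(-177))/(3501 - 16715) = (11467 + (6 - 1*(-177)² - 217*(-177)))/(3501 - 16715) = (11467 + (6 - 1*31329 + 38409))/(-13214) = (11467 + (6 - 31329 + 38409))*(-1/13214) = (11467 + 7086)*(-1/13214) = 18553*(-1/13214) = -18553/13214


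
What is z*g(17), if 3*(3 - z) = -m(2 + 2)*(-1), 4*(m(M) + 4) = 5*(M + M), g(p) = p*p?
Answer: 289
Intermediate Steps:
g(p) = p²
m(M) = -4 + 5*M/2 (m(M) = -4 + (5*(M + M))/4 = -4 + (5*(2*M))/4 = -4 + (10*M)/4 = -4 + 5*M/2)
z = 1 (z = 3 - (-(-4 + 5*(2 + 2)/2))*(-1)/3 = 3 - (-(-4 + (5/2)*4))*(-1)/3 = 3 - (-(-4 + 10))*(-1)/3 = 3 - (-1*6)*(-1)/3 = 3 - (-2)*(-1) = 3 - ⅓*6 = 3 - 2 = 1)
z*g(17) = 1*17² = 1*289 = 289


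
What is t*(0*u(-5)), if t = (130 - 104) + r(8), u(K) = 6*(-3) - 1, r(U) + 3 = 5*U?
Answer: 0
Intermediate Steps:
r(U) = -3 + 5*U
u(K) = -19 (u(K) = -18 - 1 = -19)
t = 63 (t = (130 - 104) + (-3 + 5*8) = 26 + (-3 + 40) = 26 + 37 = 63)
t*(0*u(-5)) = 63*(0*(-19)) = 63*0 = 0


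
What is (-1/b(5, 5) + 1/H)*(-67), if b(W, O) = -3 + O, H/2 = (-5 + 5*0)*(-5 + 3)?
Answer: 603/20 ≈ 30.150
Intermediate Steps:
H = 20 (H = 2*((-5 + 5*0)*(-5 + 3)) = 2*((-5 + 0)*(-2)) = 2*(-5*(-2)) = 2*10 = 20)
(-1/b(5, 5) + 1/H)*(-67) = (-1/(-3 + 5) + 1/20)*(-67) = (-1/2 + 1*(1/20))*(-67) = (-1*½ + 1/20)*(-67) = (-½ + 1/20)*(-67) = -9/20*(-67) = 603/20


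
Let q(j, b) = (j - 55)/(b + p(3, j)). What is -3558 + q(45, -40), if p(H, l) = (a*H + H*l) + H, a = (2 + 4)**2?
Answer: -366479/103 ≈ -3558.0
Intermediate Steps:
a = 36 (a = 6**2 = 36)
p(H, l) = 37*H + H*l (p(H, l) = (36*H + H*l) + H = 37*H + H*l)
q(j, b) = (-55 + j)/(111 + b + 3*j) (q(j, b) = (j - 55)/(b + 3*(37 + j)) = (-55 + j)/(b + (111 + 3*j)) = (-55 + j)/(111 + b + 3*j))
-3558 + q(45, -40) = -3558 + (-55 + 45)/(111 - 40 + 3*45) = -3558 - 10/(111 - 40 + 135) = -3558 - 10/206 = -3558 + (1/206)*(-10) = -3558 - 5/103 = -366479/103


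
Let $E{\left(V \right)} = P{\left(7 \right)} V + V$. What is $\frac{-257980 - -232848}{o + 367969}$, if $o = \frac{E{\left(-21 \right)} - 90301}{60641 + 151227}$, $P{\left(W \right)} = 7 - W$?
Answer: $- \frac{2662333288}{38980382885} \approx -0.068299$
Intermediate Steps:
$E{\left(V \right)} = V$ ($E{\left(V \right)} = \left(7 - 7\right) V + V = 0 V + V = 0 + V = V$)
$o = - \frac{45161}{105934}$ ($o = \frac{-21 - 90301}{60641 + 151227} = - \frac{90322}{211868} = \left(-90322\right) \frac{1}{211868} = - \frac{45161}{105934} \approx -0.42631$)
$\frac{-257980 - -232848}{o + 367969} = \frac{-257980 - -232848}{- \frac{45161}{105934} + 367969} = \frac{-257980 + 232848}{\frac{38980382885}{105934}} = \left(-25132\right) \frac{105934}{38980382885} = - \frac{2662333288}{38980382885}$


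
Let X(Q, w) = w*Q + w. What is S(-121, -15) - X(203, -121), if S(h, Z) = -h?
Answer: 24805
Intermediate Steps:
X(Q, w) = w + Q*w (X(Q, w) = Q*w + w = w + Q*w)
S(-121, -15) - X(203, -121) = -1*(-121) - (-121)*(1 + 203) = 121 - (-121)*204 = 121 - 1*(-24684) = 121 + 24684 = 24805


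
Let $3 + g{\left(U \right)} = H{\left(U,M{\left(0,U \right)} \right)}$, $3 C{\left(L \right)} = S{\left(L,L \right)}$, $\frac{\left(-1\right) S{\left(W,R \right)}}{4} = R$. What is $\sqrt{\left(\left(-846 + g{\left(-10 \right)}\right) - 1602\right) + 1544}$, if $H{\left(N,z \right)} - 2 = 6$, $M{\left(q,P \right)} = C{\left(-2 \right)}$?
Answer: $i \sqrt{899} \approx 29.983 i$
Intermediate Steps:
$S{\left(W,R \right)} = - 4 R$
$C{\left(L \right)} = - \frac{4 L}{3}$ ($C{\left(L \right)} = \frac{\left(-4\right) L}{3} = - \frac{4 L}{3}$)
$M{\left(q,P \right)} = \frac{8}{3}$ ($M{\left(q,P \right)} = \left(- \frac{4}{3}\right) \left(-2\right) = \frac{8}{3}$)
$H{\left(N,z \right)} = 8$ ($H{\left(N,z \right)} = 2 + 6 = 8$)
$g{\left(U \right)} = 5$ ($g{\left(U \right)} = -3 + 8 = 5$)
$\sqrt{\left(\left(-846 + g{\left(-10 \right)}\right) - 1602\right) + 1544} = \sqrt{\left(\left(-846 + 5\right) - 1602\right) + 1544} = \sqrt{\left(-841 - 1602\right) + 1544} = \sqrt{-2443 + 1544} = \sqrt{-899} = i \sqrt{899}$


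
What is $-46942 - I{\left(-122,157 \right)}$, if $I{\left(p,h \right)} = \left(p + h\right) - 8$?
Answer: $-46969$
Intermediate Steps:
$I{\left(p,h \right)} = -8 + h + p$ ($I{\left(p,h \right)} = \left(h + p\right) - 8 = -8 + h + p$)
$-46942 - I{\left(-122,157 \right)} = -46942 - \left(-8 + 157 - 122\right) = -46942 - 27 = -46969$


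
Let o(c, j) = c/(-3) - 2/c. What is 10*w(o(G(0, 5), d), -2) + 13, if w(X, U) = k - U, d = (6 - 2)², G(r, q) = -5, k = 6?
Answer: 93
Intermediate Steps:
d = 16 (d = 4² = 16)
o(c, j) = -2/c - c/3 (o(c, j) = c*(-⅓) - 2/c = -c/3 - 2/c = -2/c - c/3)
w(X, U) = 6 - U
10*w(o(G(0, 5), d), -2) + 13 = 10*(6 - 1*(-2)) + 13 = 10*(6 + 2) + 13 = 10*8 + 13 = 80 + 13 = 93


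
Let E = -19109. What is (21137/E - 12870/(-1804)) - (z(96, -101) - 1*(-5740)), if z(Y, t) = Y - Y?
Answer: -8984778589/1566938 ≈ -5734.0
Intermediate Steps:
z(Y, t) = 0
(21137/E - 12870/(-1804)) - (z(96, -101) - 1*(-5740)) = (21137/(-19109) - 12870/(-1804)) - (0 - 1*(-5740)) = (21137*(-1/19109) - 12870*(-1/1804)) - (0 + 5740) = (-21137/19109 + 585/82) - 1*5740 = 9445531/1566938 - 5740 = -8984778589/1566938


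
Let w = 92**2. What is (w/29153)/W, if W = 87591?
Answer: 8464/2553540423 ≈ 3.3146e-6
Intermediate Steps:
w = 8464
(w/29153)/W = (8464/29153)/87591 = (8464*(1/29153))*(1/87591) = (8464/29153)*(1/87591) = 8464/2553540423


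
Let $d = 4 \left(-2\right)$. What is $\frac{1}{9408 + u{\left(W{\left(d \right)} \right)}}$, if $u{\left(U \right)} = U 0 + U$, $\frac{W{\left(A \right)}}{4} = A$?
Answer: $\frac{1}{9376} \approx 0.00010666$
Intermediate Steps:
$d = -8$
$W{\left(A \right)} = 4 A$
$u{\left(U \right)} = U$ ($u{\left(U \right)} = 0 + U = U$)
$\frac{1}{9408 + u{\left(W{\left(d \right)} \right)}} = \frac{1}{9408 + 4 \left(-8\right)} = \frac{1}{9408 - 32} = \frac{1}{9376}$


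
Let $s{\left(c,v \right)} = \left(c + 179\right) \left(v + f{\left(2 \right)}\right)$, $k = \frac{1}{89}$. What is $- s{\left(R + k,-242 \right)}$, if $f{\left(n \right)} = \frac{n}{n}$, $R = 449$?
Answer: $\frac{13470213}{89} \approx 1.5135 \cdot 10^{5}$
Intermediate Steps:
$f{\left(n \right)} = 1$
$k = \frac{1}{89} \approx 0.011236$
$s{\left(c,v \right)} = \left(1 + v\right) \left(179 + c\right)$ ($s{\left(c,v \right)} = \left(c + 179\right) \left(v + 1\right) = \left(179 + c\right) \left(1 + v\right) = \left(1 + v\right) \left(179 + c\right)$)
$- s{\left(R + k,-242 \right)} = - (179 + \left(449 + \frac{1}{89}\right) + 179 \left(-242\right) + \left(449 + \frac{1}{89}\right) \left(-242\right)) = - (179 + \frac{39962}{89} - 43318 + \frac{39962}{89} \left(-242\right)) = - (179 + \frac{39962}{89} - 43318 - \frac{9670804}{89}) = \left(-1\right) \left(- \frac{13470213}{89}\right) = \frac{13470213}{89}$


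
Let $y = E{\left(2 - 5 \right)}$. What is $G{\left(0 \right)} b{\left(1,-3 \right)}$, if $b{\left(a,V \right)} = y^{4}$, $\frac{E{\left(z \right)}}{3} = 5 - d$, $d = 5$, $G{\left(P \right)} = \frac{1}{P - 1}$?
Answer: $0$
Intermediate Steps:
$G{\left(P \right)} = \frac{1}{-1 + P}$
$E{\left(z \right)} = 0$ ($E{\left(z \right)} = 3 \left(5 - 5\right) = 3 \cdot 0 = 0$)
$y = 0$
$b{\left(a,V \right)} = 0$ ($b{\left(a,V \right)} = 0^{4} = 0$)
$G{\left(0 \right)} b{\left(1,-3 \right)} = \frac{1}{-1 + 0} \cdot 0 = \frac{1}{-1} \cdot 0 = \left(-1\right) 0 = 0$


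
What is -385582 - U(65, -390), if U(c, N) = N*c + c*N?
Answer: -334882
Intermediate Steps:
U(c, N) = 2*N*c (U(c, N) = N*c + N*c = 2*N*c)
-385582 - U(65, -390) = -385582 - 2*(-390)*65 = -385582 - 1*(-50700) = -385582 + 50700 = -334882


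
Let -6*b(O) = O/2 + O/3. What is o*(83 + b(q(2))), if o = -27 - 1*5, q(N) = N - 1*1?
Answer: -23864/9 ≈ -2651.6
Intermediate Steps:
q(N) = -1 + N (q(N) = N - 1 = -1 + N)
b(O) = -5*O/36 (b(O) = -(O/2 + O/3)/6 = -5*O/36)
o = -32 (o = -27 - 5 = -32)
o*(83 + b(q(2))) = -32*(83 - 5*(-1 + 2)/36) = -32*(83 - 5/36*1) = -32*(83 - 5/36) = -32*2983/36 = -23864/9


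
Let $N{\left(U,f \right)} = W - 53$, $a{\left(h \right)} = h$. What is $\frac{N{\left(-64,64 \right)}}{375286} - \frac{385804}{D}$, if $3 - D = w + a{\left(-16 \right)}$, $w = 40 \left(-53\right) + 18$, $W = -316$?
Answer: $- \frac{144787622593}{795981606} \approx -181.9$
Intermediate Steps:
$w = -2102$ ($w = -2120 + 18 = -2102$)
$N{\left(U,f \right)} = -369$ ($N{\left(U,f \right)} = -316 - 53 = -369$)
$D = 2121$ ($D = 3 - \left(-2102 - 16\right) = 3 - -2118 = 3 + 2118 = 2121$)
$\frac{N{\left(-64,64 \right)}}{375286} - \frac{385804}{D} = - \frac{369}{375286} - \frac{385804}{2121} = - \frac{144787622593}{795981606}$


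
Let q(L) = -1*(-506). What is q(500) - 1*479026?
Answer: -478520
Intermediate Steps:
q(L) = 506
q(500) - 1*479026 = 506 - 1*479026 = 506 - 479026 = -478520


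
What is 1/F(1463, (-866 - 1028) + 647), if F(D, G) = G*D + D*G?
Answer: -1/3648722 ≈ -2.7407e-7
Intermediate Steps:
F(D, G) = 2*D*G (F(D, G) = D*G + D*G = 2*D*G)
1/F(1463, (-866 - 1028) + 647) = 1/(2*1463*((-866 - 1028) + 647)) = 1/(2*1463*(-1894 + 647)) = 1/(2*1463*(-1247)) = 1/(-3648722) = -1/3648722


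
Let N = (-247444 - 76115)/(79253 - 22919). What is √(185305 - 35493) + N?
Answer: -107853/18778 + 2*√37453 ≈ 381.31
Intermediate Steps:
N = -107853/18778 (N = -323559/56334 = -323559*1/56334 = -107853/18778 ≈ -5.7436)
√(185305 - 35493) + N = √(185305 - 35493) - 107853/18778 = √149812 - 107853/18778 = 2*√37453 - 107853/18778 = -107853/18778 + 2*√37453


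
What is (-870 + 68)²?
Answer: 643204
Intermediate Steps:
(-870 + 68)² = (-802)² = 643204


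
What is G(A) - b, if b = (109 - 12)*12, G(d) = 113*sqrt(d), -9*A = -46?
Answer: -1164 + 113*sqrt(46)/3 ≈ -908.53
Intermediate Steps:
A = 46/9 (A = -1/9*(-46) = 46/9 ≈ 5.1111)
b = 1164 (b = 97*12 = 1164)
G(A) - b = 113*sqrt(46/9) - 1*1164 = 113*(sqrt(46)/3) - 1164 = 113*sqrt(46)/3 - 1164 = -1164 + 113*sqrt(46)/3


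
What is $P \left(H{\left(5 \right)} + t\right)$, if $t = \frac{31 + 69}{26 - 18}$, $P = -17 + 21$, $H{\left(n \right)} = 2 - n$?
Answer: $38$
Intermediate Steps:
$P = 4$
$t = \frac{25}{2}$ ($t = \frac{100}{8} = 100 \cdot \frac{1}{8} = \frac{25}{2} \approx 12.5$)
$P \left(H{\left(5 \right)} + t\right) = 4 \left(\left(2 - 5\right) + \frac{25}{2}\right) = 4 \left(-3 + \frac{25}{2}\right) = 4 \cdot \frac{19}{2} = 38$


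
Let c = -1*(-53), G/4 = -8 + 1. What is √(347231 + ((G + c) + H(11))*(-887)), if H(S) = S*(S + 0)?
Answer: √217729 ≈ 466.61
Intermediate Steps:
G = -28 (G = 4*(-8 + 1) = 4*(-7) = -28)
c = 53
H(S) = S² (H(S) = S*S = S²)
√(347231 + ((G + c) + H(11))*(-887)) = √(347231 + ((-28 + 53) + 11²)*(-887)) = √(347231 + (25 + 121)*(-887)) = √(347231 + 146*(-887)) = √(347231 - 129502) = √217729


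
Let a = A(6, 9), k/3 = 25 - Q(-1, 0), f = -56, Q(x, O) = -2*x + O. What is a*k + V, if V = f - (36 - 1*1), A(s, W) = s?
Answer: 323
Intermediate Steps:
Q(x, O) = O - 2*x
k = 69 (k = 3*(25 - (0 - 2*(-1))) = 3*(25 - (0 + 2)) = 3*(25 - 1*2) = 3*(25 - 2) = 3*23 = 69)
a = 6
V = -91 (V = -56 - (36 - 1*1) = -56 - (36 - 1) = -56 - 1*35 = -56 - 35 = -91)
a*k + V = 6*69 - 91 = 414 - 91 = 323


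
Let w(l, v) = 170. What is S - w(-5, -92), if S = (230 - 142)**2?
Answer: 7574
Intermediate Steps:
S = 7744 (S = 88**2 = 7744)
S - w(-5, -92) = 7744 - 1*170 = 7744 - 170 = 7574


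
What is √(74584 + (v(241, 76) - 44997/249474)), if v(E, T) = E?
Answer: √517432555744458/83158 ≈ 273.54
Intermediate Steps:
√(74584 + (v(241, 76) - 44997/249474)) = √(74584 + (241 - 44997/249474)) = √(74584 + (241 - 44997*1/249474)) = √(74584 + (241 - 14999/83158)) = √(74584 + 20026079/83158) = √(6222282351/83158) = √517432555744458/83158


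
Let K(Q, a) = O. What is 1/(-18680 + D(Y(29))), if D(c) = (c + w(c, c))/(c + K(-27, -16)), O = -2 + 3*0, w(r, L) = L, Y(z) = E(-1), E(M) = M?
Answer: -3/56038 ≈ -5.3535e-5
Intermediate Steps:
Y(z) = -1
O = -2 (O = -2 + 0 = -2)
K(Q, a) = -2
D(c) = 2*c/(-2 + c) (D(c) = (c + c)/(c - 2) = (2*c)/(-2 + c) = 2*c/(-2 + c))
1/(-18680 + D(Y(29))) = 1/(-18680 + 2*(-1)/(-2 - 1)) = 1/(-18680 + 2*(-1)/(-3)) = 1/(-18680 + 2*(-1)*(-1/3)) = 1/(-18680 + 2/3) = 1/(-56038/3) = -3/56038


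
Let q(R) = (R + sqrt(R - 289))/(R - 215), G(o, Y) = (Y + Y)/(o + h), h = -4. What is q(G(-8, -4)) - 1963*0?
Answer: -2/643 - I*sqrt(2595)/643 ≈ -0.0031104 - 0.079224*I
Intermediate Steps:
G(o, Y) = 2*Y/(-4 + o) (G(o, Y) = (Y + Y)/(o - 4) = (2*Y)/(-4 + o) = 2*Y/(-4 + o))
q(R) = (R + sqrt(-289 + R))/(-215 + R)
q(G(-8, -4)) - 1963*0 = (2*(-4)/(-4 - 8) + sqrt(-289 + 2*(-4)/(-4 - 8)))/(-215 + 2*(-4)/(-4 - 8)) - 1963*0 = (2*(-4)/(-12) + sqrt(-289 + 2*(-4)/(-12)))/(-215 + 2*(-4)/(-12)) + 0 = (2*(-4)*(-1/12) + sqrt(-289 + 2*(-4)*(-1/12)))/(-215 + 2*(-4)*(-1/12)) + 0 = (2/3 + sqrt(-289 + 2/3))/(-215 + 2/3) + 0 = (2/3 + sqrt(-865/3))/(-643/3) + 0 = -3*(2/3 + I*sqrt(2595)/3)/643 + 0 = (-2/643 - I*sqrt(2595)/643) + 0 = -2/643 - I*sqrt(2595)/643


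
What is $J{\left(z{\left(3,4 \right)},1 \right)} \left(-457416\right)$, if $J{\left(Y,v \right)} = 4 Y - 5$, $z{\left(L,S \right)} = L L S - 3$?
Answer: $-58091832$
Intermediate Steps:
$z{\left(L,S \right)} = -3 + S L^{2}$ ($z{\left(L,S \right)} = L^{2} S - 3 = S L^{2} - 3 = -3 + S L^{2}$)
$J{\left(Y,v \right)} = -5 + 4 Y$
$J{\left(z{\left(3,4 \right)},1 \right)} \left(-457416\right) = \left(-5 + 4 \left(-3 + 4 \cdot 3^{2}\right)\right) \left(-457416\right) = \left(-5 + 4 \left(-3 + 4 \cdot 9\right)\right) \left(-457416\right) = \left(-5 + 4 \left(-3 + 36\right)\right) \left(-457416\right) = \left(-5 + 4 \cdot 33\right) \left(-457416\right) = \left(-5 + 132\right) \left(-457416\right) = 127 \left(-457416\right) = -58091832$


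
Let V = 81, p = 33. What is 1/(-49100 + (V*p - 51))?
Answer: -1/46478 ≈ -2.1516e-5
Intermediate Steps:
1/(-49100 + (V*p - 51)) = 1/(-49100 + (81*33 - 51)) = 1/(-49100 + (2673 - 51)) = 1/(-49100 + 2622) = 1/(-46478) = -1/46478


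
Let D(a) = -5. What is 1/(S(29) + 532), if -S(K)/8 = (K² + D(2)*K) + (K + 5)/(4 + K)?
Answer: -33/166460 ≈ -0.00019825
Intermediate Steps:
S(K) = -8*K² + 40*K - 8*(5 + K)/(4 + K) (S(K) = -8*((K² - 5*K) + (K + 5)/(4 + K)) = -8*((K² - 5*K) + (5 + K)/(4 + K)) = -8*(K² - 5*K + (5 + K)/(4 + K)) = -8*K² + 40*K - 8*(5 + K)/(4 + K))
1/(S(29) + 532) = 1/(8*(-5 + 29² - 1*29³ + 19*29)/(4 + 29) + 532) = 1/(8*(-5 + 841 - 1*24389 + 551)/33 + 532) = 1/(8*(1/33)*(-5 + 841 - 24389 + 551) + 532) = 1/(8*(1/33)*(-23002) + 532) = 1/(-184016/33 + 532) = 1/(-166460/33) = -33/166460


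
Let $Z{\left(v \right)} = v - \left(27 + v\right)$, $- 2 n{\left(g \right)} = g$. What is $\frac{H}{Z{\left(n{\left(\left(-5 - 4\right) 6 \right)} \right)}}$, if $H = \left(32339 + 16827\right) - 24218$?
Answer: $-924$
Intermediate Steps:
$n{\left(g \right)} = - \frac{g}{2}$
$Z{\left(v \right)} = -27$ ($Z{\left(v \right)} = v - \left(27 + v\right) = -27$)
$H = 24948$ ($H = 49166 - 24218 = 24948$)
$\frac{H}{Z{\left(n{\left(\left(-5 - 4\right) 6 \right)} \right)}} = \frac{24948}{-27} = 24948 \left(- \frac{1}{27}\right) = -924$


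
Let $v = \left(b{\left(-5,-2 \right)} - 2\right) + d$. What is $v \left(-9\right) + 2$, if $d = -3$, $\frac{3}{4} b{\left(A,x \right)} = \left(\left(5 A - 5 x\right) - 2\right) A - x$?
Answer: $-997$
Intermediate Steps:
$b{\left(A,x \right)} = - \frac{4 x}{3} + \frac{4 A \left(-2 - 5 x + 5 A\right)}{3}$ ($b{\left(A,x \right)} = \frac{4 \left(\left(\left(5 A - 5 x\right) - 2\right) A - x\right)}{3} = \frac{4 \left(\left(\left(- 5 x + 5 A\right) - 2\right) A - x\right)}{3} = \frac{4 \left(\left(-2 - 5 x + 5 A\right) A - x\right)}{3} = \frac{4 \left(A \left(-2 - 5 x + 5 A\right) - x\right)}{3} = \frac{4 \left(- x + A \left(-2 - 5 x + 5 A\right)\right)}{3} = - \frac{4 x}{3} + \frac{4 A \left(-2 - 5 x + 5 A\right)}{3}$)
$v = 111$ ($v = \left(\left(\left(- \frac{8}{3}\right) \left(-5\right) - - \frac{8}{3} + \frac{20 \left(-5\right)^{2}}{3} - \left(- \frac{100}{3}\right) \left(-2\right)\right) - 2\right) - 3 = \left(\left(\frac{40}{3} + \frac{8}{3} + \frac{20}{3} \cdot 25 - \frac{200}{3}\right) - 2\right) - 3 = \left(\left(\frac{40}{3} + \frac{8}{3} + \frac{500}{3} - \frac{200}{3}\right) - 2\right) - 3 = \left(116 - 2\right) - 3 = 114 - 3 = 111$)
$v \left(-9\right) + 2 = 111 \left(-9\right) + 2 = -999 + 2 = -997$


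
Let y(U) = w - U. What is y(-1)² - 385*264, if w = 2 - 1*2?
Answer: -101639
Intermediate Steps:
w = 0 (w = 2 - 2 = 0)
y(U) = -U (y(U) = 0 - U = -U)
y(-1)² - 385*264 = (-1*(-1))² - 385*264 = 1² - 101640 = 1 - 101640 = -101639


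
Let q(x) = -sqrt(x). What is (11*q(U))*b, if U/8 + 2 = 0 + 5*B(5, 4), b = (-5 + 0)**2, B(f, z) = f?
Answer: -550*sqrt(46) ≈ -3730.3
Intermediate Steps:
b = 25 (b = (-5)**2 = 25)
U = 184 (U = -16 + 8*(0 + 5*5) = -16 + 8*(0 + 25) = -16 + 8*25 = -16 + 200 = 184)
(11*q(U))*b = (11*(-sqrt(184)))*25 = (11*(-2*sqrt(46)))*25 = -22*sqrt(46)*25 = -550*sqrt(46)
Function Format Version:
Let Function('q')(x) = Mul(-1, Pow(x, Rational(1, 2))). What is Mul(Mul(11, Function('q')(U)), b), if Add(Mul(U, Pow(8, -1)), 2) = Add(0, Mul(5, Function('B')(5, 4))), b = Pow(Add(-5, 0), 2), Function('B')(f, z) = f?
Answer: Mul(-550, Pow(46, Rational(1, 2))) ≈ -3730.3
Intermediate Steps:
b = 25 (b = Pow(-5, 2) = 25)
U = 184 (U = Add(-16, Mul(8, Add(0, Mul(5, 5)))) = Add(-16, Mul(8, Add(0, 25))) = Add(-16, Mul(8, 25)) = Add(-16, 200) = 184)
Mul(Mul(11, Function('q')(U)), b) = Mul(Mul(11, Mul(-1, Pow(184, Rational(1, 2)))), 25) = Mul(Mul(11, Mul(-1, Mul(2, Pow(46, Rational(1, 2))))), 25) = Mul(Mul(11, Mul(-2, Pow(46, Rational(1, 2)))), 25) = Mul(Mul(-22, Pow(46, Rational(1, 2))), 25) = Mul(-550, Pow(46, Rational(1, 2)))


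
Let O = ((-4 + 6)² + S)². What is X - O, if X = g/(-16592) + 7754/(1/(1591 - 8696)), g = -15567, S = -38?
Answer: -914108449425/16592 ≈ -5.5093e+7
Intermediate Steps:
O = 1156 (O = ((-4 + 6)² - 38)² = (2² - 38)² = (4 - 38)² = (-34)² = 1156)
X = -914089269073/16592 (X = -15567/(-16592) + 7754/(1/(1591 - 8696)) = -15567*(-1/16592) + 7754/(1/(-7105)) = 15567/16592 + 7754/(-1/7105) = 15567/16592 + 7754*(-7105) = 15567/16592 - 55092170 = -914089269073/16592 ≈ -5.5092e+7)
X - O = -914089269073/16592 - 1*1156 = -914089269073/16592 - 1156 = -914108449425/16592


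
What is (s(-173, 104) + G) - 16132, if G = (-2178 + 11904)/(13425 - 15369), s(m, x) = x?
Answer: -5194693/324 ≈ -16033.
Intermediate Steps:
G = -1621/324 (G = 9726/(-1944) = 9726*(-1/1944) = -1621/324 ≈ -5.0031)
(s(-173, 104) + G) - 16132 = (104 - 1621/324) - 16132 = 32075/324 - 16132 = -5194693/324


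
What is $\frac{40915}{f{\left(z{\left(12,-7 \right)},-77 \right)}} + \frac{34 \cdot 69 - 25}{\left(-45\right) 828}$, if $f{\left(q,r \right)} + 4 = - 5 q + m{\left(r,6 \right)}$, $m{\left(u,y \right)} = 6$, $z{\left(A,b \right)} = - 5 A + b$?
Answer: $\frac{1523710723}{12556620} \approx 121.35$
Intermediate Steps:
$z{\left(A,b \right)} = b - 5 A$
$f{\left(q,r \right)} = 2 - 5 q$ ($f{\left(q,r \right)} = -4 - \left(-6 + 5 q\right) = 2 - 5 q$)
$\frac{40915}{f{\left(z{\left(12,-7 \right)},-77 \right)}} + \frac{34 \cdot 69 - 25}{\left(-45\right) 828} = \frac{40915}{2 - 5 \left(-7 - 60\right)} + \frac{34 \cdot 69 - 25}{\left(-45\right) 828} = \frac{40915}{2 - 5 \left(-7 - 60\right)} + \frac{2346 - 25}{-37260} = \frac{40915}{2 - -335} + 2321 \left(- \frac{1}{37260}\right) = \frac{40915}{2 + 335} - \frac{2321}{37260} = \frac{40915}{337} - \frac{2321}{37260} = \frac{1523710723}{12556620}$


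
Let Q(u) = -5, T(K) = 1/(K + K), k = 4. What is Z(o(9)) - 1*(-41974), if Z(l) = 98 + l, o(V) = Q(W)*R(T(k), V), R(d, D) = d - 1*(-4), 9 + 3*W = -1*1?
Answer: 336411/8 ≈ 42051.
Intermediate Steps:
T(K) = 1/(2*K)
W = -10/3 (W = -3 + (-1*1)/3 = -3 + (1/3)*(-1) = -3 - 1/3 = -10/3 ≈ -3.3333)
R(d, D) = 4 + d (R(d, D) = d + 4 = 4 + d)
o(V) = -165/8 (o(V) = -5*(4 + (1/2)/4) = -5*(4 + (1/2)*(1/4)) = -5*(4 + 1/8) = -5*33/8 = -165/8)
Z(o(9)) - 1*(-41974) = (98 - 165/8) - 1*(-41974) = 619/8 + 41974 = 336411/8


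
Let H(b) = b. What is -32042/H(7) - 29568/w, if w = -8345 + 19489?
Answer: -6380054/1393 ≈ -4580.1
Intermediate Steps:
w = 11144
-32042/H(7) - 29568/w = -32042/7 - 29568/11144 = -32042*⅐ - 29568*1/11144 = -32042/7 - 528/199 = -6380054/1393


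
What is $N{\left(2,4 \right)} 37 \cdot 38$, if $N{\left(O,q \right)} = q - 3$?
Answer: $1406$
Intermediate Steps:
$N{\left(O,q \right)} = -3 + q$
$N{\left(2,4 \right)} 37 \cdot 38 = \left(-3 + 4\right) 37 \cdot 38 = 1 \cdot 37 \cdot 38 = 37 \cdot 38 = 1406$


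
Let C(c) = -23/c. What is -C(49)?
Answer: 23/49 ≈ 0.46939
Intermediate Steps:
-C(49) = -(-23)/49 = -1*(-23/49) = 23/49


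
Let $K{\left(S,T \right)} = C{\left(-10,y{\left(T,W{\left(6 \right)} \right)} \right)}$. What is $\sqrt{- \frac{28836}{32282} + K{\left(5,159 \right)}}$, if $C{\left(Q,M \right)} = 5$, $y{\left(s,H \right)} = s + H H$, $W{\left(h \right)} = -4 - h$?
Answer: $\frac{\sqrt{1069938467}}{16141} \approx 2.0265$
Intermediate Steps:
$y{\left(s,H \right)} = s + H^{2}$
$K{\left(S,T \right)} = 5$
$\sqrt{- \frac{28836}{32282} + K{\left(5,159 \right)}} = \sqrt{- \frac{28836}{32282} + 5} = \sqrt{\left(-28836\right) \frac{1}{32282} + 5} = \sqrt{- \frac{14418}{16141} + 5} = \sqrt{\frac{66287}{16141}} = \frac{\sqrt{1069938467}}{16141}$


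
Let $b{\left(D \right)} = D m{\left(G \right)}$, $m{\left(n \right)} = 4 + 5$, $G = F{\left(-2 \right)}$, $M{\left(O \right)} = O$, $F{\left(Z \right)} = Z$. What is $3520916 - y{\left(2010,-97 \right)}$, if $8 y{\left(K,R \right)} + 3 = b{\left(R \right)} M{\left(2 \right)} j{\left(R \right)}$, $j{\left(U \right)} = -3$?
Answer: $\frac{28162093}{8} \approx 3.5203 \cdot 10^{6}$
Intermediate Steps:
$G = -2$
$m{\left(n \right)} = 9$
$b{\left(D \right)} = 9 D$ ($b{\left(D \right)} = D 9 = 9 D$)
$y{\left(K,R \right)} = - \frac{3}{8} - \frac{27 R}{4}$ ($y{\left(K,R \right)} = - \frac{3}{8} + \frac{9 R 2 \left(-3\right)}{8} = - \frac{3}{8} + \frac{18 R \left(-3\right)}{8} = - \frac{3}{8} + \frac{\left(-54\right) R}{8} = - \frac{3}{8} - \frac{27 R}{4}$)
$3520916 - y{\left(2010,-97 \right)} = 3520916 - \left(- \frac{3}{8} - - \frac{2619}{4}\right) = 3520916 - \left(- \frac{3}{8} + \frac{2619}{4}\right) = 3520916 - \frac{5235}{8} = \frac{28162093}{8}$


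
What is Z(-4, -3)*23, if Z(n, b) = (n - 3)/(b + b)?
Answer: 161/6 ≈ 26.833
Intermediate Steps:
Z(n, b) = (-3 + n)/(2*b) (Z(n, b) = (-3 + n)/((2*b)) = (-3 + n)*(1/(2*b)) = (-3 + n)/(2*b))
Z(-4, -3)*23 = ((½)*(-3 - 4)/(-3))*23 = ((½)*(-⅓)*(-7))*23 = (7/6)*23 = 161/6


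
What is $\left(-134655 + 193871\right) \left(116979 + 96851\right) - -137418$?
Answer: $12662294698$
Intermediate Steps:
$\left(-134655 + 193871\right) \left(116979 + 96851\right) - -137418 = 59216 \cdot 213830 + 137418 = 12662157280 + 137418 = 12662294698$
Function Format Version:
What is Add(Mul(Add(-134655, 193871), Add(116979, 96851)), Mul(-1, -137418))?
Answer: 12662294698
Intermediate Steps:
Add(Mul(Add(-134655, 193871), Add(116979, 96851)), Mul(-1, -137418)) = Add(Mul(59216, 213830), 137418) = Add(12662157280, 137418) = 12662294698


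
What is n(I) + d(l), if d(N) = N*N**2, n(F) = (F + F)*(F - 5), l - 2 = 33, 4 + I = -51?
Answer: 49475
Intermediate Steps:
I = -55 (I = -4 - 51 = -55)
l = 35 (l = 2 + 33 = 35)
n(F) = 2*F*(-5 + F) (n(F) = (2*F)*(-5 + F) = 2*F*(-5 + F))
d(N) = N**3
n(I) + d(l) = 2*(-55)*(-5 - 55) + 35**3 = 2*(-55)*(-60) + 42875 = 6600 + 42875 = 49475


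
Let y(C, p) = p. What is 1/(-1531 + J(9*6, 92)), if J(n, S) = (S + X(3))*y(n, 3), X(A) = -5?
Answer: -1/1270 ≈ -0.00078740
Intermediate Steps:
J(n, S) = -15 + 3*S (J(n, S) = (S - 5)*3 = (-5 + S)*3 = -15 + 3*S)
1/(-1531 + J(9*6, 92)) = 1/(-1531 + (-15 + 3*92)) = 1/(-1531 + (-15 + 276)) = 1/(-1531 + 261) = 1/(-1270) = -1/1270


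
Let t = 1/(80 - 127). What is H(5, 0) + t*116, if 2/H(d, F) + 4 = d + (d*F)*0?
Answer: -22/47 ≈ -0.46809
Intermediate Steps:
H(d, F) = 2/(-4 + d) (H(d, F) = 2/(-4 + (d + (d*F)*0)) = 2/(-4 + (d + (F*d)*0)) = 2/(-4 + (d + 0)) = 2/(-4 + d))
t = -1/47 (t = 1/(-47) = -1/47 ≈ -0.021277)
H(5, 0) + t*116 = 2/(-4 + 5) - 1/47*116 = 2/1 - 116/47 = 2*1 - 116/47 = 2 - 116/47 = -22/47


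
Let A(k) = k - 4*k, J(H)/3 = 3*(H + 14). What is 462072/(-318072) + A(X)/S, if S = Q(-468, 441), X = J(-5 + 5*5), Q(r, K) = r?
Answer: 175325/344578 ≈ 0.50881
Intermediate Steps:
J(H) = 126 + 9*H (J(H) = 3*(3*(H + 14)) = 3*(3*(14 + H)) = 3*(42 + 3*H) = 126 + 9*H)
X = 306 (X = 126 + 9*(-5 + 5*5) = 126 + 9*(-5 + 25) = 126 + 9*20 = 126 + 180 = 306)
S = -468
A(k) = -3*k
462072/(-318072) + A(X)/S = 462072/(-318072) - 3*306/(-468) = 462072*(-1/318072) - 918*(-1/468) = -19253/13253 + 51/26 = 175325/344578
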